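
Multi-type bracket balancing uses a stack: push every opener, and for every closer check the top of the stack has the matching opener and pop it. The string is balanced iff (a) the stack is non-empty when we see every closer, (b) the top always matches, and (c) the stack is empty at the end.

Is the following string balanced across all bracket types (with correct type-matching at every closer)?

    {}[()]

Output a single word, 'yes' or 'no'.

Answer: yes

Derivation:
pos 0: push '{'; stack = {
pos 1: '}' matches '{'; pop; stack = (empty)
pos 2: push '['; stack = [
pos 3: push '('; stack = [(
pos 4: ')' matches '('; pop; stack = [
pos 5: ']' matches '['; pop; stack = (empty)
end: stack empty → VALID
Verdict: properly nested → yes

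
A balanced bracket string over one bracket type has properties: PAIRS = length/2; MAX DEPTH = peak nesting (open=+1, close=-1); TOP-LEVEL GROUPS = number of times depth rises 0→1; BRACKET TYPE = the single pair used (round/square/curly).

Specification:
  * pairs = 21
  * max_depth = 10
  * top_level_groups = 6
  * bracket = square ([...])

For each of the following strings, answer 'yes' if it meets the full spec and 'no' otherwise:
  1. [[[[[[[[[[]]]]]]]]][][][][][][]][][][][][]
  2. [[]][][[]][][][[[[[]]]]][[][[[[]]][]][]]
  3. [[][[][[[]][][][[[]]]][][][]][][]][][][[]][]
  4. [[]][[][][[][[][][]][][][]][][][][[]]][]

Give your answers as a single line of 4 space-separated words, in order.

Answer: yes no no no

Derivation:
String 1 '[[[[[[[[[[]]]]]]]]][][][][][][]][][][][][]': depth seq [1 2 3 4 5 6 7 8 9 10 9 8 7 6 5 4 3 2 1 2 1 2 1 2 1 2 1 2 1 2 1 0 1 0 1 0 1 0 1 0 1 0]
  -> pairs=21 depth=10 groups=6 -> yes
String 2 '[[]][][[]][][][[[[[]]]]][[][[[[]]][]][]]': depth seq [1 2 1 0 1 0 1 2 1 0 1 0 1 0 1 2 3 4 5 4 3 2 1 0 1 2 1 2 3 4 5 4 3 2 3 2 1 2 1 0]
  -> pairs=20 depth=5 groups=7 -> no
String 3 '[[][[][[[]][][][[[]]]][][][]][][]][][][[]][]': depth seq [1 2 1 2 3 2 3 4 5 4 3 4 3 4 3 4 5 6 5 4 3 2 3 2 3 2 3 2 1 2 1 2 1 0 1 0 1 0 1 2 1 0 1 0]
  -> pairs=22 depth=6 groups=5 -> no
String 4 '[[]][[][][[][[][][]][][][]][][][][[]]][]': depth seq [1 2 1 0 1 2 1 2 1 2 3 2 3 4 3 4 3 4 3 2 3 2 3 2 3 2 1 2 1 2 1 2 1 2 3 2 1 0 1 0]
  -> pairs=20 depth=4 groups=3 -> no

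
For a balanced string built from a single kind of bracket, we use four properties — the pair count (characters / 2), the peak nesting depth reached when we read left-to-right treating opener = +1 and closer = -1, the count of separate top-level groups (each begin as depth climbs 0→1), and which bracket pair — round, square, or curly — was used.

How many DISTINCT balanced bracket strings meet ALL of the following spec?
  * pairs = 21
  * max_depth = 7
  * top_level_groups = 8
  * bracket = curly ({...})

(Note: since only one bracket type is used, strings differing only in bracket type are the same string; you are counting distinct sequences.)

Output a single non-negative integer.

Spec: pairs=21 depth=7 groups=8
Count(depth <= 7) = 212958592
Count(depth <= 6) = 199995968
Count(depth == 7) = 212958592 - 199995968 = 12962624

Answer: 12962624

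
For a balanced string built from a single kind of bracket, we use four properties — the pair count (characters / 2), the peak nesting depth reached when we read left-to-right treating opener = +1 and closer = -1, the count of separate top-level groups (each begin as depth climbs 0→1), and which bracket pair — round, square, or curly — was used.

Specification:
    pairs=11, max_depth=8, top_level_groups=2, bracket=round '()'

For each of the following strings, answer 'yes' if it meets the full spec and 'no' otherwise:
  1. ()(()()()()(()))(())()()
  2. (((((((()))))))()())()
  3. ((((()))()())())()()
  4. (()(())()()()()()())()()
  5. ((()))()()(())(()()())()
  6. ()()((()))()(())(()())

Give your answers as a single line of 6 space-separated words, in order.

String 1 '()(()()()()(()))(())()()': depth seq [1 0 1 2 1 2 1 2 1 2 1 2 3 2 1 0 1 2 1 0 1 0 1 0]
  -> pairs=12 depth=3 groups=5 -> no
String 2 '(((((((()))))))()())()': depth seq [1 2 3 4 5 6 7 8 7 6 5 4 3 2 1 2 1 2 1 0 1 0]
  -> pairs=11 depth=8 groups=2 -> yes
String 3 '((((()))()())())()()': depth seq [1 2 3 4 5 4 3 2 3 2 3 2 1 2 1 0 1 0 1 0]
  -> pairs=10 depth=5 groups=3 -> no
String 4 '(()(())()()()()()())()()': depth seq [1 2 1 2 3 2 1 2 1 2 1 2 1 2 1 2 1 2 1 0 1 0 1 0]
  -> pairs=12 depth=3 groups=3 -> no
String 5 '((()))()()(())(()()())()': depth seq [1 2 3 2 1 0 1 0 1 0 1 2 1 0 1 2 1 2 1 2 1 0 1 0]
  -> pairs=12 depth=3 groups=6 -> no
String 6 '()()((()))()(())(()())': depth seq [1 0 1 0 1 2 3 2 1 0 1 0 1 2 1 0 1 2 1 2 1 0]
  -> pairs=11 depth=3 groups=6 -> no

Answer: no yes no no no no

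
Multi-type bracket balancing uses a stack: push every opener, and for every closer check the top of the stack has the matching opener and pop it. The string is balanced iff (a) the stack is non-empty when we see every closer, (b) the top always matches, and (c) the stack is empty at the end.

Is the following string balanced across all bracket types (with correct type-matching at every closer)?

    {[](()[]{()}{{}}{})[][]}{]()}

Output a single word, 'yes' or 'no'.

Answer: no

Derivation:
pos 0: push '{'; stack = {
pos 1: push '['; stack = {[
pos 2: ']' matches '['; pop; stack = {
pos 3: push '('; stack = {(
pos 4: push '('; stack = {((
pos 5: ')' matches '('; pop; stack = {(
pos 6: push '['; stack = {([
pos 7: ']' matches '['; pop; stack = {(
pos 8: push '{'; stack = {({
pos 9: push '('; stack = {({(
pos 10: ')' matches '('; pop; stack = {({
pos 11: '}' matches '{'; pop; stack = {(
pos 12: push '{'; stack = {({
pos 13: push '{'; stack = {({{
pos 14: '}' matches '{'; pop; stack = {({
pos 15: '}' matches '{'; pop; stack = {(
pos 16: push '{'; stack = {({
pos 17: '}' matches '{'; pop; stack = {(
pos 18: ')' matches '('; pop; stack = {
pos 19: push '['; stack = {[
pos 20: ']' matches '['; pop; stack = {
pos 21: push '['; stack = {[
pos 22: ']' matches '['; pop; stack = {
pos 23: '}' matches '{'; pop; stack = (empty)
pos 24: push '{'; stack = {
pos 25: saw closer ']' but top of stack is '{' (expected '}') → INVALID
Verdict: type mismatch at position 25: ']' closes '{' → no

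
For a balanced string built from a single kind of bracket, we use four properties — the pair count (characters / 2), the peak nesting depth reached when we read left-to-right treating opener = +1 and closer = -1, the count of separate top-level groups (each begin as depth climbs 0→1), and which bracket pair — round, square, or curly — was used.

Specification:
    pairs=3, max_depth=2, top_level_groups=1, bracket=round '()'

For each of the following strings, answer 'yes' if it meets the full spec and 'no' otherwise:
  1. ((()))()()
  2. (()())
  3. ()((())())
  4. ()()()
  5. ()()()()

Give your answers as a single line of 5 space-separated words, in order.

String 1 '((()))()()': depth seq [1 2 3 2 1 0 1 0 1 0]
  -> pairs=5 depth=3 groups=3 -> no
String 2 '(()())': depth seq [1 2 1 2 1 0]
  -> pairs=3 depth=2 groups=1 -> yes
String 3 '()((())())': depth seq [1 0 1 2 3 2 1 2 1 0]
  -> pairs=5 depth=3 groups=2 -> no
String 4 '()()()': depth seq [1 0 1 0 1 0]
  -> pairs=3 depth=1 groups=3 -> no
String 5 '()()()()': depth seq [1 0 1 0 1 0 1 0]
  -> pairs=4 depth=1 groups=4 -> no

Answer: no yes no no no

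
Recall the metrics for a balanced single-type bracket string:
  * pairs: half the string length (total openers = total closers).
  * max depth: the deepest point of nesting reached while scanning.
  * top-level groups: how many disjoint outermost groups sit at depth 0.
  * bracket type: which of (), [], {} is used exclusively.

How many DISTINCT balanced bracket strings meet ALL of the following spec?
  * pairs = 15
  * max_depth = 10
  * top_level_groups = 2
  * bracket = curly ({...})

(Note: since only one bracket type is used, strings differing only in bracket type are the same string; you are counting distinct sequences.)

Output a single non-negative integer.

Spec: pairs=15 depth=10 groups=2
Count(depth <= 10) = 2669940
Count(depth <= 9) = 2650338
Count(depth == 10) = 2669940 - 2650338 = 19602

Answer: 19602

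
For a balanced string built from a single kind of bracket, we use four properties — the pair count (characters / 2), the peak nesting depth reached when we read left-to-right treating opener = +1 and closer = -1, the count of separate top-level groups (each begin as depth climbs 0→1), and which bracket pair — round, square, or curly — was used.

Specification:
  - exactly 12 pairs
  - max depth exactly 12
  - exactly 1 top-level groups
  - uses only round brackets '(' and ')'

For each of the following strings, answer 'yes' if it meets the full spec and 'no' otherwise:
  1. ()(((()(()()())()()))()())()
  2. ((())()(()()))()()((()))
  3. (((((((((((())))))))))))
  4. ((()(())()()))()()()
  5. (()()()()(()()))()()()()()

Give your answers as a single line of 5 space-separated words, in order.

String 1 '()(((()(()()())()()))()())()': depth seq [1 0 1 2 3 4 3 4 5 4 5 4 5 4 3 4 3 4 3 2 1 2 1 2 1 0 1 0]
  -> pairs=14 depth=5 groups=3 -> no
String 2 '((())()(()()))()()((()))': depth seq [1 2 3 2 1 2 1 2 3 2 3 2 1 0 1 0 1 0 1 2 3 2 1 0]
  -> pairs=12 depth=3 groups=4 -> no
String 3 '(((((((((((())))))))))))': depth seq [1 2 3 4 5 6 7 8 9 10 11 12 11 10 9 8 7 6 5 4 3 2 1 0]
  -> pairs=12 depth=12 groups=1 -> yes
String 4 '((()(())()()))()()()': depth seq [1 2 3 2 3 4 3 2 3 2 3 2 1 0 1 0 1 0 1 0]
  -> pairs=10 depth=4 groups=4 -> no
String 5 '(()()()()(()()))()()()()()': depth seq [1 2 1 2 1 2 1 2 1 2 3 2 3 2 1 0 1 0 1 0 1 0 1 0 1 0]
  -> pairs=13 depth=3 groups=6 -> no

Answer: no no yes no no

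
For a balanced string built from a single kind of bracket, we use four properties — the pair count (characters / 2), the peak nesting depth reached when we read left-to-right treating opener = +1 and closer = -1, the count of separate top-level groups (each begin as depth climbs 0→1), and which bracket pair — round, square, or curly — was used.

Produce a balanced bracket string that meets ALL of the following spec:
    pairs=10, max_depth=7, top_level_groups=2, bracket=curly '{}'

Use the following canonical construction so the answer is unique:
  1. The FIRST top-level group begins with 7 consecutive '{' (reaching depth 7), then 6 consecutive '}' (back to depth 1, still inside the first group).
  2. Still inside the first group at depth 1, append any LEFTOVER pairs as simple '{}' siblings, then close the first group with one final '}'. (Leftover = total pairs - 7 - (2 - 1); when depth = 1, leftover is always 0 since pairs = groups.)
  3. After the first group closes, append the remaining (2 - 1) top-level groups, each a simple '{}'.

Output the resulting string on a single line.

Spec: pairs=10 depth=7 groups=2
Leftover pairs = 10 - 7 - (2-1) = 2
First group: deep chain of depth 7 + 2 sibling pairs
Remaining 1 groups: simple '{}' each

Answer: {{{{{{{}}}}}}{}{}}{}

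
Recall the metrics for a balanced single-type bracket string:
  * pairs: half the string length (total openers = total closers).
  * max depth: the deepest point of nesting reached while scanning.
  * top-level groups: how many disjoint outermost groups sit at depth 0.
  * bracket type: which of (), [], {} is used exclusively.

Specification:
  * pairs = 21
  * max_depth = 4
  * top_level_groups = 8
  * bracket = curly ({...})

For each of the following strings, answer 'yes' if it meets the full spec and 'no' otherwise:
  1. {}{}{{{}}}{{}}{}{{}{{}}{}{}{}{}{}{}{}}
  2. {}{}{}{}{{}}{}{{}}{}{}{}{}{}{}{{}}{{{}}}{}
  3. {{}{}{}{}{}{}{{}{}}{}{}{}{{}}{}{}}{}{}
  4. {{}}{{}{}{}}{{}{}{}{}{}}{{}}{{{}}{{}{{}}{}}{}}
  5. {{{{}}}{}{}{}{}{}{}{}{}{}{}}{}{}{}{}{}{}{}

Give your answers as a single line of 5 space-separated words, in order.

Answer: no no no no yes

Derivation:
String 1 '{}{}{{{}}}{{}}{}{{}{{}}{}{}{}{}{}{}{}}': depth seq [1 0 1 0 1 2 3 2 1 0 1 2 1 0 1 0 1 2 1 2 3 2 1 2 1 2 1 2 1 2 1 2 1 2 1 2 1 0]
  -> pairs=19 depth=3 groups=6 -> no
String 2 '{}{}{}{}{{}}{}{{}}{}{}{}{}{}{}{{}}{{{}}}{}': depth seq [1 0 1 0 1 0 1 0 1 2 1 0 1 0 1 2 1 0 1 0 1 0 1 0 1 0 1 0 1 0 1 2 1 0 1 2 3 2 1 0 1 0]
  -> pairs=21 depth=3 groups=16 -> no
String 3 '{{}{}{}{}{}{}{{}{}}{}{}{}{{}}{}{}}{}{}': depth seq [1 2 1 2 1 2 1 2 1 2 1 2 1 2 3 2 3 2 1 2 1 2 1 2 1 2 3 2 1 2 1 2 1 0 1 0 1 0]
  -> pairs=19 depth=3 groups=3 -> no
String 4 '{{}}{{}{}{}}{{}{}{}{}{}}{{}}{{{}}{{}{{}}{}}{}}': depth seq [1 2 1 0 1 2 1 2 1 2 1 0 1 2 1 2 1 2 1 2 1 2 1 0 1 2 1 0 1 2 3 2 1 2 3 2 3 4 3 2 3 2 1 2 1 0]
  -> pairs=23 depth=4 groups=5 -> no
String 5 '{{{{}}}{}{}{}{}{}{}{}{}{}{}}{}{}{}{}{}{}{}': depth seq [1 2 3 4 3 2 1 2 1 2 1 2 1 2 1 2 1 2 1 2 1 2 1 2 1 2 1 0 1 0 1 0 1 0 1 0 1 0 1 0 1 0]
  -> pairs=21 depth=4 groups=8 -> yes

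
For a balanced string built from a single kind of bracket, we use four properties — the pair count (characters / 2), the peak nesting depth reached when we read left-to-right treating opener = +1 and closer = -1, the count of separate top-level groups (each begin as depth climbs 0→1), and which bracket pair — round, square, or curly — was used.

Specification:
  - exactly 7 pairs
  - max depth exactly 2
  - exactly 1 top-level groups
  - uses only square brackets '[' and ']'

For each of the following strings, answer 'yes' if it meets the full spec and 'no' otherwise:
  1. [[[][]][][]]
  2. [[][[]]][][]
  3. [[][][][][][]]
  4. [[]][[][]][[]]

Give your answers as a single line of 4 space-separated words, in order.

String 1 '[[[][]][][]]': depth seq [1 2 3 2 3 2 1 2 1 2 1 0]
  -> pairs=6 depth=3 groups=1 -> no
String 2 '[[][[]]][][]': depth seq [1 2 1 2 3 2 1 0 1 0 1 0]
  -> pairs=6 depth=3 groups=3 -> no
String 3 '[[][][][][][]]': depth seq [1 2 1 2 1 2 1 2 1 2 1 2 1 0]
  -> pairs=7 depth=2 groups=1 -> yes
String 4 '[[]][[][]][[]]': depth seq [1 2 1 0 1 2 1 2 1 0 1 2 1 0]
  -> pairs=7 depth=2 groups=3 -> no

Answer: no no yes no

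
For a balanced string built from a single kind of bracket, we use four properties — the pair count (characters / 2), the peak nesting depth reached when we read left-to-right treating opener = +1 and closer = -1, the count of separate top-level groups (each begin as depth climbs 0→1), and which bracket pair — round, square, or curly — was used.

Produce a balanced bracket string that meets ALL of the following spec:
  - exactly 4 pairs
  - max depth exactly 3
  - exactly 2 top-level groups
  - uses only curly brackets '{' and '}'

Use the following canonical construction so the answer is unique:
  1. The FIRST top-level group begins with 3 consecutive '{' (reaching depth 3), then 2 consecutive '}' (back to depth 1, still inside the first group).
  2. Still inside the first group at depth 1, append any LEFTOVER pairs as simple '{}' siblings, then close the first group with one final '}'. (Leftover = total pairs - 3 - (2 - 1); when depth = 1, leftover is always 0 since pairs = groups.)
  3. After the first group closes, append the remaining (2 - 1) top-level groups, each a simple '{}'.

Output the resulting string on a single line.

Answer: {{{}}}{}

Derivation:
Spec: pairs=4 depth=3 groups=2
Leftover pairs = 4 - 3 - (2-1) = 0
First group: deep chain of depth 3 + 0 sibling pairs
Remaining 1 groups: simple '{}' each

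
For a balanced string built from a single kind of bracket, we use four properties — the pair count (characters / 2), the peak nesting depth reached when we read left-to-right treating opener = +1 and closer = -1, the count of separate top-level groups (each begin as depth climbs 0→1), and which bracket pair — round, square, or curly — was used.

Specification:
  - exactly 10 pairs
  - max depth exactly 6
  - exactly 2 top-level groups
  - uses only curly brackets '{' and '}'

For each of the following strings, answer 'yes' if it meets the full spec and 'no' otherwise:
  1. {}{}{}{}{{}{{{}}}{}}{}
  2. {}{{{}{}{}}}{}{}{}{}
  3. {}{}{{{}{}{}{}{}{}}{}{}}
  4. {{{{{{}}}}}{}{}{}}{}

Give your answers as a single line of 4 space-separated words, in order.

String 1 '{}{}{}{}{{}{{{}}}{}}{}': depth seq [1 0 1 0 1 0 1 0 1 2 1 2 3 4 3 2 1 2 1 0 1 0]
  -> pairs=11 depth=4 groups=6 -> no
String 2 '{}{{{}{}{}}}{}{}{}{}': depth seq [1 0 1 2 3 2 3 2 3 2 1 0 1 0 1 0 1 0 1 0]
  -> pairs=10 depth=3 groups=6 -> no
String 3 '{}{}{{{}{}{}{}{}{}}{}{}}': depth seq [1 0 1 0 1 2 3 2 3 2 3 2 3 2 3 2 3 2 1 2 1 2 1 0]
  -> pairs=12 depth=3 groups=3 -> no
String 4 '{{{{{{}}}}}{}{}{}}{}': depth seq [1 2 3 4 5 6 5 4 3 2 1 2 1 2 1 2 1 0 1 0]
  -> pairs=10 depth=6 groups=2 -> yes

Answer: no no no yes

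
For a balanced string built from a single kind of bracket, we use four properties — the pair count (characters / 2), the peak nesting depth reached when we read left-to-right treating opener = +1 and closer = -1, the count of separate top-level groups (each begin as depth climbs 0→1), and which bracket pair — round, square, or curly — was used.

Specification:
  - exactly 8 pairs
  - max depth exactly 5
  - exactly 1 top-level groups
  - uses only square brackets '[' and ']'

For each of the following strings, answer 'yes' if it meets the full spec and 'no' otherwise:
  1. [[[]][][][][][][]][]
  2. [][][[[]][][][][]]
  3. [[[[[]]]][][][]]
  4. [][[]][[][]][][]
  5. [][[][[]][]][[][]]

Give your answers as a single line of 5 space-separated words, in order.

String 1 '[[[]][][][][][][]][]': depth seq [1 2 3 2 1 2 1 2 1 2 1 2 1 2 1 2 1 0 1 0]
  -> pairs=10 depth=3 groups=2 -> no
String 2 '[][][[[]][][][][]]': depth seq [1 0 1 0 1 2 3 2 1 2 1 2 1 2 1 2 1 0]
  -> pairs=9 depth=3 groups=3 -> no
String 3 '[[[[[]]]][][][]]': depth seq [1 2 3 4 5 4 3 2 1 2 1 2 1 2 1 0]
  -> pairs=8 depth=5 groups=1 -> yes
String 4 '[][[]][[][]][][]': depth seq [1 0 1 2 1 0 1 2 1 2 1 0 1 0 1 0]
  -> pairs=8 depth=2 groups=5 -> no
String 5 '[][[][[]][]][[][]]': depth seq [1 0 1 2 1 2 3 2 1 2 1 0 1 2 1 2 1 0]
  -> pairs=9 depth=3 groups=3 -> no

Answer: no no yes no no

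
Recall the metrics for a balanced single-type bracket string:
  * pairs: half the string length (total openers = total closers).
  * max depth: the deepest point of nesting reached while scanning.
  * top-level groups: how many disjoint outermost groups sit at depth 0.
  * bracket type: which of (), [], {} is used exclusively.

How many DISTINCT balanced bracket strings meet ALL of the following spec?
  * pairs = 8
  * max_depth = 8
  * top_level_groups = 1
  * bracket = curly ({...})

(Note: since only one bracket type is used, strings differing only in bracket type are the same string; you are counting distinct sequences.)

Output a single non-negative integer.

Spec: pairs=8 depth=8 groups=1
Count(depth <= 8) = 429
Count(depth <= 7) = 428
Count(depth == 8) = 429 - 428 = 1

Answer: 1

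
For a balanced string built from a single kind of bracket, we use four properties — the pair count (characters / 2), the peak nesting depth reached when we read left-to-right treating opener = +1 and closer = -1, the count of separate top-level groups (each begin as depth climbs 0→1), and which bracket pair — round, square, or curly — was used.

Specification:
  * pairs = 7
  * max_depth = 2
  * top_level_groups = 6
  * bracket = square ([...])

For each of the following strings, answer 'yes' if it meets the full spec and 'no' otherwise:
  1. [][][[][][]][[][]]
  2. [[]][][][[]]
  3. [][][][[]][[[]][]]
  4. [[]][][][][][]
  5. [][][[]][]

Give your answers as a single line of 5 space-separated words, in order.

Answer: no no no yes no

Derivation:
String 1 '[][][[][][]][[][]]': depth seq [1 0 1 0 1 2 1 2 1 2 1 0 1 2 1 2 1 0]
  -> pairs=9 depth=2 groups=4 -> no
String 2 '[[]][][][[]]': depth seq [1 2 1 0 1 0 1 0 1 2 1 0]
  -> pairs=6 depth=2 groups=4 -> no
String 3 '[][][][[]][[[]][]]': depth seq [1 0 1 0 1 0 1 2 1 0 1 2 3 2 1 2 1 0]
  -> pairs=9 depth=3 groups=5 -> no
String 4 '[[]][][][][][]': depth seq [1 2 1 0 1 0 1 0 1 0 1 0 1 0]
  -> pairs=7 depth=2 groups=6 -> yes
String 5 '[][][[]][]': depth seq [1 0 1 0 1 2 1 0 1 0]
  -> pairs=5 depth=2 groups=4 -> no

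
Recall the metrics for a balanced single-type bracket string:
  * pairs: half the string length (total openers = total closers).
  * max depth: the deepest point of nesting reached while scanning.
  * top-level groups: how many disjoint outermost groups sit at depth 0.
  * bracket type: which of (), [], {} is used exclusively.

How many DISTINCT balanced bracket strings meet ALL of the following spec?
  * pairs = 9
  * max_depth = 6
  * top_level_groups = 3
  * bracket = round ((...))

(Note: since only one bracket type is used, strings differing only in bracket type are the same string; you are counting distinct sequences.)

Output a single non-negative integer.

Answer: 33

Derivation:
Spec: pairs=9 depth=6 groups=3
Count(depth <= 6) = 998
Count(depth <= 5) = 965
Count(depth == 6) = 998 - 965 = 33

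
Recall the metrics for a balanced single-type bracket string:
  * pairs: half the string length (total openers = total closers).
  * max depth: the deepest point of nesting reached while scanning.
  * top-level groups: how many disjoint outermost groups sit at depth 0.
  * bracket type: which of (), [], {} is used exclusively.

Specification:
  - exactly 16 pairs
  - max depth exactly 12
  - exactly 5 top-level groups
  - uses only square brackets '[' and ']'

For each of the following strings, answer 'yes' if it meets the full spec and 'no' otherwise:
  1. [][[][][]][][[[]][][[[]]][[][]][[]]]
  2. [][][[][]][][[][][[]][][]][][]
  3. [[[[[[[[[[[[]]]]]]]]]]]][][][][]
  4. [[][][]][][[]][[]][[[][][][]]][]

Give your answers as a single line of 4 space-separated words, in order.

Answer: no no yes no

Derivation:
String 1 '[][[][][]][][[[]][][[[]]][[][]][[]]]': depth seq [1 0 1 2 1 2 1 2 1 0 1 0 1 2 3 2 1 2 1 2 3 4 3 2 1 2 3 2 3 2 1 2 3 2 1 0]
  -> pairs=18 depth=4 groups=4 -> no
String 2 '[][][[][]][][[][][[]][][]][][]': depth seq [1 0 1 0 1 2 1 2 1 0 1 0 1 2 1 2 1 2 3 2 1 2 1 2 1 0 1 0 1 0]
  -> pairs=15 depth=3 groups=7 -> no
String 3 '[[[[[[[[[[[[]]]]]]]]]]]][][][][]': depth seq [1 2 3 4 5 6 7 8 9 10 11 12 11 10 9 8 7 6 5 4 3 2 1 0 1 0 1 0 1 0 1 0]
  -> pairs=16 depth=12 groups=5 -> yes
String 4 '[[][][]][][[]][[]][[[][][][]]][]': depth seq [1 2 1 2 1 2 1 0 1 0 1 2 1 0 1 2 1 0 1 2 3 2 3 2 3 2 3 2 1 0 1 0]
  -> pairs=16 depth=3 groups=6 -> no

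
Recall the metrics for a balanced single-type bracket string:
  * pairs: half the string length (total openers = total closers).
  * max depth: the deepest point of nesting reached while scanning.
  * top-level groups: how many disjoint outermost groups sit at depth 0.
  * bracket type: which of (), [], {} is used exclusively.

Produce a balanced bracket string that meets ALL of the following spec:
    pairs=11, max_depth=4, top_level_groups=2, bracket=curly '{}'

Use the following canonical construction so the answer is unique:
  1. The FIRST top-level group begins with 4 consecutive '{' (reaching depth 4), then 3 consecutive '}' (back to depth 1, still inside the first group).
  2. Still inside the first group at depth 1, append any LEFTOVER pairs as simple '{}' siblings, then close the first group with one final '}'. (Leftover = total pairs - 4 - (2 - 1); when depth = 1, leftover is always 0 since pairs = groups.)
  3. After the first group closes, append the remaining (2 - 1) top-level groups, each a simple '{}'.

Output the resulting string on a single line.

Spec: pairs=11 depth=4 groups=2
Leftover pairs = 11 - 4 - (2-1) = 6
First group: deep chain of depth 4 + 6 sibling pairs
Remaining 1 groups: simple '{}' each

Answer: {{{{}}}{}{}{}{}{}{}}{}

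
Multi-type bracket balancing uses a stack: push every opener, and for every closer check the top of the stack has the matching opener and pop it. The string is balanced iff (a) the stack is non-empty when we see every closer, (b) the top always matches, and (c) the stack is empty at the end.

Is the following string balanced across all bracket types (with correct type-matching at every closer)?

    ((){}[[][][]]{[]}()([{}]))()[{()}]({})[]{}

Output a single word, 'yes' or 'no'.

Answer: yes

Derivation:
pos 0: push '('; stack = (
pos 1: push '('; stack = ((
pos 2: ')' matches '('; pop; stack = (
pos 3: push '{'; stack = ({
pos 4: '}' matches '{'; pop; stack = (
pos 5: push '['; stack = ([
pos 6: push '['; stack = ([[
pos 7: ']' matches '['; pop; stack = ([
pos 8: push '['; stack = ([[
pos 9: ']' matches '['; pop; stack = ([
pos 10: push '['; stack = ([[
pos 11: ']' matches '['; pop; stack = ([
pos 12: ']' matches '['; pop; stack = (
pos 13: push '{'; stack = ({
pos 14: push '['; stack = ({[
pos 15: ']' matches '['; pop; stack = ({
pos 16: '}' matches '{'; pop; stack = (
pos 17: push '('; stack = ((
pos 18: ')' matches '('; pop; stack = (
pos 19: push '('; stack = ((
pos 20: push '['; stack = (([
pos 21: push '{'; stack = (([{
pos 22: '}' matches '{'; pop; stack = (([
pos 23: ']' matches '['; pop; stack = ((
pos 24: ')' matches '('; pop; stack = (
pos 25: ')' matches '('; pop; stack = (empty)
pos 26: push '('; stack = (
pos 27: ')' matches '('; pop; stack = (empty)
pos 28: push '['; stack = [
pos 29: push '{'; stack = [{
pos 30: push '('; stack = [{(
pos 31: ')' matches '('; pop; stack = [{
pos 32: '}' matches '{'; pop; stack = [
pos 33: ']' matches '['; pop; stack = (empty)
pos 34: push '('; stack = (
pos 35: push '{'; stack = ({
pos 36: '}' matches '{'; pop; stack = (
pos 37: ')' matches '('; pop; stack = (empty)
pos 38: push '['; stack = [
pos 39: ']' matches '['; pop; stack = (empty)
pos 40: push '{'; stack = {
pos 41: '}' matches '{'; pop; stack = (empty)
end: stack empty → VALID
Verdict: properly nested → yes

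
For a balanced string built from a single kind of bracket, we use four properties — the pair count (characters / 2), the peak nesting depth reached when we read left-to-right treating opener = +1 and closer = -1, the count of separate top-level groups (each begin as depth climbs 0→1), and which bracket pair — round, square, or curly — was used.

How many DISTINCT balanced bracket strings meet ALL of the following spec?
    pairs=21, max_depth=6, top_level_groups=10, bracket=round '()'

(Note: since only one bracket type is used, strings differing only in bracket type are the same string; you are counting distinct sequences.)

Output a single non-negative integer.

Spec: pairs=21 depth=6 groups=10
Count(depth <= 6) = 39205390
Count(depth <= 5) = 36042160
Count(depth == 6) = 39205390 - 36042160 = 3163230

Answer: 3163230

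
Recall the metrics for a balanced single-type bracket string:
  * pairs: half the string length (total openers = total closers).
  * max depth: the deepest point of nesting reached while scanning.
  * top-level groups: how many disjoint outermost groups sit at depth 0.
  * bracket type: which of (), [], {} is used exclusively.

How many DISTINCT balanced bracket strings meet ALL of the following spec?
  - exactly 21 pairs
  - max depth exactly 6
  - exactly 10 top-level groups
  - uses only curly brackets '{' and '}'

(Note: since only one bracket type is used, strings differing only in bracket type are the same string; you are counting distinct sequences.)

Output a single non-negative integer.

Answer: 3163230

Derivation:
Spec: pairs=21 depth=6 groups=10
Count(depth <= 6) = 39205390
Count(depth <= 5) = 36042160
Count(depth == 6) = 39205390 - 36042160 = 3163230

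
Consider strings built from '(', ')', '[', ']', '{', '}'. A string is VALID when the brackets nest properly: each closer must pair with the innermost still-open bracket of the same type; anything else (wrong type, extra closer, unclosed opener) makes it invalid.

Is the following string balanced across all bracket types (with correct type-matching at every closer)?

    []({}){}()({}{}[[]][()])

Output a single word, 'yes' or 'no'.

Answer: yes

Derivation:
pos 0: push '['; stack = [
pos 1: ']' matches '['; pop; stack = (empty)
pos 2: push '('; stack = (
pos 3: push '{'; stack = ({
pos 4: '}' matches '{'; pop; stack = (
pos 5: ')' matches '('; pop; stack = (empty)
pos 6: push '{'; stack = {
pos 7: '}' matches '{'; pop; stack = (empty)
pos 8: push '('; stack = (
pos 9: ')' matches '('; pop; stack = (empty)
pos 10: push '('; stack = (
pos 11: push '{'; stack = ({
pos 12: '}' matches '{'; pop; stack = (
pos 13: push '{'; stack = ({
pos 14: '}' matches '{'; pop; stack = (
pos 15: push '['; stack = ([
pos 16: push '['; stack = ([[
pos 17: ']' matches '['; pop; stack = ([
pos 18: ']' matches '['; pop; stack = (
pos 19: push '['; stack = ([
pos 20: push '('; stack = ([(
pos 21: ')' matches '('; pop; stack = ([
pos 22: ']' matches '['; pop; stack = (
pos 23: ')' matches '('; pop; stack = (empty)
end: stack empty → VALID
Verdict: properly nested → yes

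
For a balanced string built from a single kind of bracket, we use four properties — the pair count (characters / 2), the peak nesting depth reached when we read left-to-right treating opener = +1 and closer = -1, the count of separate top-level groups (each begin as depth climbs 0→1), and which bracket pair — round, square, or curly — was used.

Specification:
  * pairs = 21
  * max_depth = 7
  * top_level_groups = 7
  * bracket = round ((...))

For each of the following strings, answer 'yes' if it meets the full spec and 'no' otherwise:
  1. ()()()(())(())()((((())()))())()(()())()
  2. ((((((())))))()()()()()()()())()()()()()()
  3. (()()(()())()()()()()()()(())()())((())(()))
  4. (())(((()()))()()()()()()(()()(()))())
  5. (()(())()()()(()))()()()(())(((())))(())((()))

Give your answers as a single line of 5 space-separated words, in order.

Answer: no yes no no no

Derivation:
String 1 '()()()(())(())()((((())()))())()(()())()': depth seq [1 0 1 0 1 0 1 2 1 0 1 2 1 0 1 0 1 2 3 4 5 4 3 4 3 2 1 2 1 0 1 0 1 2 1 2 1 0 1 0]
  -> pairs=20 depth=5 groups=10 -> no
String 2 '((((((())))))()()()()()()()())()()()()()()': depth seq [1 2 3 4 5 6 7 6 5 4 3 2 1 2 1 2 1 2 1 2 1 2 1 2 1 2 1 2 1 0 1 0 1 0 1 0 1 0 1 0 1 0]
  -> pairs=21 depth=7 groups=7 -> yes
String 3 '(()()(()())()()()()()()()(())()())((())(()))': depth seq [1 2 1 2 1 2 3 2 3 2 1 2 1 2 1 2 1 2 1 2 1 2 1 2 1 2 3 2 1 2 1 2 1 0 1 2 3 2 1 2 3 2 1 0]
  -> pairs=22 depth=3 groups=2 -> no
String 4 '(())(((()()))()()()()()()(()()(()))())': depth seq [1 2 1 0 1 2 3 4 3 4 3 2 1 2 1 2 1 2 1 2 1 2 1 2 1 2 3 2 3 2 3 4 3 2 1 2 1 0]
  -> pairs=19 depth=4 groups=2 -> no
String 5 '(()(())()()()(()))()()()(())(((())))(())((()))': depth seq [1 2 1 2 3 2 1 2 1 2 1 2 1 2 3 2 1 0 1 0 1 0 1 0 1 2 1 0 1 2 3 4 3 2 1 0 1 2 1 0 1 2 3 2 1 0]
  -> pairs=23 depth=4 groups=8 -> no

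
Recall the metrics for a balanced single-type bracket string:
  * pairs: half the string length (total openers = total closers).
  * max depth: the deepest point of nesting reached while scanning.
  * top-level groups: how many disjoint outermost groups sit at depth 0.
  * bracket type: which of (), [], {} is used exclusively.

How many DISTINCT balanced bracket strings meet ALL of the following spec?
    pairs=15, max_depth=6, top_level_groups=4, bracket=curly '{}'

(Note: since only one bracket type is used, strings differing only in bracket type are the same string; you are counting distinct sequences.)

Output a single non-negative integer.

Answer: 213312

Derivation:
Spec: pairs=15 depth=6 groups=4
Count(depth <= 6) = 1068120
Count(depth <= 5) = 854808
Count(depth == 6) = 1068120 - 854808 = 213312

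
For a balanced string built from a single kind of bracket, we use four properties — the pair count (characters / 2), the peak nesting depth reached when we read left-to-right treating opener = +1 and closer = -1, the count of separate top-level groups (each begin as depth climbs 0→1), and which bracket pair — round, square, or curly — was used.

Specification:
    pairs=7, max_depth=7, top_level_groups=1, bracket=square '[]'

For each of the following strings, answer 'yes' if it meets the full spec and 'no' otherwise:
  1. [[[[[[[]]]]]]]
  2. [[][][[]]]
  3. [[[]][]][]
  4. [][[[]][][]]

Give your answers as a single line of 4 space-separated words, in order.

Answer: yes no no no

Derivation:
String 1 '[[[[[[[]]]]]]]': depth seq [1 2 3 4 5 6 7 6 5 4 3 2 1 0]
  -> pairs=7 depth=7 groups=1 -> yes
String 2 '[[][][[]]]': depth seq [1 2 1 2 1 2 3 2 1 0]
  -> pairs=5 depth=3 groups=1 -> no
String 3 '[[[]][]][]': depth seq [1 2 3 2 1 2 1 0 1 0]
  -> pairs=5 depth=3 groups=2 -> no
String 4 '[][[[]][][]]': depth seq [1 0 1 2 3 2 1 2 1 2 1 0]
  -> pairs=6 depth=3 groups=2 -> no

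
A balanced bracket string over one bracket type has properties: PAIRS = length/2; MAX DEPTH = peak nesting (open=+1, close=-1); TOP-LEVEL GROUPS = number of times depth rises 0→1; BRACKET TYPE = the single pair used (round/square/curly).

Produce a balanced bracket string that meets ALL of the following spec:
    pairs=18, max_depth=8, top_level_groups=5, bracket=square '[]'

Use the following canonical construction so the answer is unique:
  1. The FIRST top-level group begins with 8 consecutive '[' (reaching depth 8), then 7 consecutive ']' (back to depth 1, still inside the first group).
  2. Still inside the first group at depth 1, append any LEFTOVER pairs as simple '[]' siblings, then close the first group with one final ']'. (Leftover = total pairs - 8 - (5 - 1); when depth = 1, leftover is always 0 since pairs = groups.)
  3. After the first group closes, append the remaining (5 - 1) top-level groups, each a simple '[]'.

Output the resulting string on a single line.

Spec: pairs=18 depth=8 groups=5
Leftover pairs = 18 - 8 - (5-1) = 6
First group: deep chain of depth 8 + 6 sibling pairs
Remaining 4 groups: simple '[]' each

Answer: [[[[[[[[]]]]]]][][][][][][]][][][][]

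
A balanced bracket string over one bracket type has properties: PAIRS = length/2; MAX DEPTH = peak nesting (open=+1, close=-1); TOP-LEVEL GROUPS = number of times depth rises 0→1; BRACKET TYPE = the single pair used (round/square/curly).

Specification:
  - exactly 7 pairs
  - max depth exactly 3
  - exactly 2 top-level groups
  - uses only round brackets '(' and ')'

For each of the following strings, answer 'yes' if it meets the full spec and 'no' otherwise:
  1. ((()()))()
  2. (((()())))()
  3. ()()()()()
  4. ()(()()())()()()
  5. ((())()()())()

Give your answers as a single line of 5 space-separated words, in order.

Answer: no no no no yes

Derivation:
String 1 '((()()))()': depth seq [1 2 3 2 3 2 1 0 1 0]
  -> pairs=5 depth=3 groups=2 -> no
String 2 '(((()())))()': depth seq [1 2 3 4 3 4 3 2 1 0 1 0]
  -> pairs=6 depth=4 groups=2 -> no
String 3 '()()()()()': depth seq [1 0 1 0 1 0 1 0 1 0]
  -> pairs=5 depth=1 groups=5 -> no
String 4 '()(()()())()()()': depth seq [1 0 1 2 1 2 1 2 1 0 1 0 1 0 1 0]
  -> pairs=8 depth=2 groups=5 -> no
String 5 '((())()()())()': depth seq [1 2 3 2 1 2 1 2 1 2 1 0 1 0]
  -> pairs=7 depth=3 groups=2 -> yes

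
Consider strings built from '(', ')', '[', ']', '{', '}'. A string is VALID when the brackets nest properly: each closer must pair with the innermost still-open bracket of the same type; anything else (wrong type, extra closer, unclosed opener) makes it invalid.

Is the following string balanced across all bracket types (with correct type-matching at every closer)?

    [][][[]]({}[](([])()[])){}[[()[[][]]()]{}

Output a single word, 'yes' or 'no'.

pos 0: push '['; stack = [
pos 1: ']' matches '['; pop; stack = (empty)
pos 2: push '['; stack = [
pos 3: ']' matches '['; pop; stack = (empty)
pos 4: push '['; stack = [
pos 5: push '['; stack = [[
pos 6: ']' matches '['; pop; stack = [
pos 7: ']' matches '['; pop; stack = (empty)
pos 8: push '('; stack = (
pos 9: push '{'; stack = ({
pos 10: '}' matches '{'; pop; stack = (
pos 11: push '['; stack = ([
pos 12: ']' matches '['; pop; stack = (
pos 13: push '('; stack = ((
pos 14: push '('; stack = (((
pos 15: push '['; stack = ((([
pos 16: ']' matches '['; pop; stack = (((
pos 17: ')' matches '('; pop; stack = ((
pos 18: push '('; stack = (((
pos 19: ')' matches '('; pop; stack = ((
pos 20: push '['; stack = (([
pos 21: ']' matches '['; pop; stack = ((
pos 22: ')' matches '('; pop; stack = (
pos 23: ')' matches '('; pop; stack = (empty)
pos 24: push '{'; stack = {
pos 25: '}' matches '{'; pop; stack = (empty)
pos 26: push '['; stack = [
pos 27: push '['; stack = [[
pos 28: push '('; stack = [[(
pos 29: ')' matches '('; pop; stack = [[
pos 30: push '['; stack = [[[
pos 31: push '['; stack = [[[[
pos 32: ']' matches '['; pop; stack = [[[
pos 33: push '['; stack = [[[[
pos 34: ']' matches '['; pop; stack = [[[
pos 35: ']' matches '['; pop; stack = [[
pos 36: push '('; stack = [[(
pos 37: ')' matches '('; pop; stack = [[
pos 38: ']' matches '['; pop; stack = [
pos 39: push '{'; stack = [{
pos 40: '}' matches '{'; pop; stack = [
end: stack still non-empty ([) → INVALID
Verdict: unclosed openers at end: [ → no

Answer: no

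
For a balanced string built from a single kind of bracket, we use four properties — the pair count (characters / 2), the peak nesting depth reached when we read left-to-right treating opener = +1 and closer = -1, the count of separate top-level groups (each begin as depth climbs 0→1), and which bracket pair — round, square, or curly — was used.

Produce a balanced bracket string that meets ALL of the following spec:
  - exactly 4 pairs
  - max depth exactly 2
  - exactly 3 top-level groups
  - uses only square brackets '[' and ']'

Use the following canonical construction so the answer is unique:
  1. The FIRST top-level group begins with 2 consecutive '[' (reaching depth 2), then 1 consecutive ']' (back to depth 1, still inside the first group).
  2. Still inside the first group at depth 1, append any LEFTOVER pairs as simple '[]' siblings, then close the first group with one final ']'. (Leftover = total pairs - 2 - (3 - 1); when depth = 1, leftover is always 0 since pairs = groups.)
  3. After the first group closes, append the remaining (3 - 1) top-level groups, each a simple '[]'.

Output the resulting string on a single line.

Answer: [[]][][]

Derivation:
Spec: pairs=4 depth=2 groups=3
Leftover pairs = 4 - 2 - (3-1) = 0
First group: deep chain of depth 2 + 0 sibling pairs
Remaining 2 groups: simple '[]' each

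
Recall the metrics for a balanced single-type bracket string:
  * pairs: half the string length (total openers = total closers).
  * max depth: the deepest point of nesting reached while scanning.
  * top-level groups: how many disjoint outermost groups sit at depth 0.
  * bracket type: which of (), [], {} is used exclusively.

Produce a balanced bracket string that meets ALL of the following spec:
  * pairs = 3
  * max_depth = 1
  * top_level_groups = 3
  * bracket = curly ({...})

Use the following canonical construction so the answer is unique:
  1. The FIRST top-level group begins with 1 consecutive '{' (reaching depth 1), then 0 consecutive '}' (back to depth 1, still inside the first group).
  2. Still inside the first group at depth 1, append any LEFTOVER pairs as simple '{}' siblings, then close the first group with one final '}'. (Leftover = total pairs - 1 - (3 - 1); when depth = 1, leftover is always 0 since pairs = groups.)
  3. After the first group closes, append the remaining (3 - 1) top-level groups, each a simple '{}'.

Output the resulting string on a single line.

Answer: {}{}{}

Derivation:
Spec: pairs=3 depth=1 groups=3
Leftover pairs = 3 - 1 - (3-1) = 0
First group: deep chain of depth 1 + 0 sibling pairs
Remaining 2 groups: simple '{}' each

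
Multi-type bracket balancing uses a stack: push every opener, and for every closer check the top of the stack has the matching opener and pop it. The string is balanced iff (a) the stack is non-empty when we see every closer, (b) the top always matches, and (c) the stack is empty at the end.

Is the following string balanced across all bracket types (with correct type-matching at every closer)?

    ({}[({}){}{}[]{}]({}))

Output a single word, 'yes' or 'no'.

Answer: yes

Derivation:
pos 0: push '('; stack = (
pos 1: push '{'; stack = ({
pos 2: '}' matches '{'; pop; stack = (
pos 3: push '['; stack = ([
pos 4: push '('; stack = ([(
pos 5: push '{'; stack = ([({
pos 6: '}' matches '{'; pop; stack = ([(
pos 7: ')' matches '('; pop; stack = ([
pos 8: push '{'; stack = ([{
pos 9: '}' matches '{'; pop; stack = ([
pos 10: push '{'; stack = ([{
pos 11: '}' matches '{'; pop; stack = ([
pos 12: push '['; stack = ([[
pos 13: ']' matches '['; pop; stack = ([
pos 14: push '{'; stack = ([{
pos 15: '}' matches '{'; pop; stack = ([
pos 16: ']' matches '['; pop; stack = (
pos 17: push '('; stack = ((
pos 18: push '{'; stack = (({
pos 19: '}' matches '{'; pop; stack = ((
pos 20: ')' matches '('; pop; stack = (
pos 21: ')' matches '('; pop; stack = (empty)
end: stack empty → VALID
Verdict: properly nested → yes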